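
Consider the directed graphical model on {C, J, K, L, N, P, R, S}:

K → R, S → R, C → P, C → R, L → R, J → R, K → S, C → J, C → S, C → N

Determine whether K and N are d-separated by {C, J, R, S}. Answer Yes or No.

6 paths connect K and N; each must be blocked for d-separation to hold:
Path 1: K → S ← C → N
  C is a fork here and C is conditioned on, so the path is blocked at C.
Path 2: K → S → R ← C → N
  S is a chain here and S is conditioned on, so the path is blocked at S.
Path 3: K → S → R ← J ← C → N
  S is a chain here and S is conditioned on, so the path is blocked at S.
Path 4: K → R ← C → N
  C is a fork here and C is conditioned on, so the path is blocked at C.
Path 5: K → R ← J ← C → N
  J is a chain here and J is conditioned on, so the path is blocked at J.
Path 6: K → R ← S ← C → N
  S is a chain here and S is conditioned on, so the path is blocked at S.
All paths are blocked; K ⊥ N | {C, J, R, S} holds.

Yes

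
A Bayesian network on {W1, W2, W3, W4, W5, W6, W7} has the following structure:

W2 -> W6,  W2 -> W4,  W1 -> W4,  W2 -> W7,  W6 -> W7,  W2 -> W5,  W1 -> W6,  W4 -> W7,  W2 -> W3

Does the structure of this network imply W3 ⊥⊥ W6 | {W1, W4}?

No

Enumerating the 5 paths from W3 to W6 and testing each for blocking by {W1, W4}:
Path 1: W3 ← W2 → W4 → W7 ← W6
  W4 is a chain here and W4 is conditioned on, so the path is blocked at W4.
Path 2: W3 ← W2 → W4 ← W1 → W6
  W1 is a fork here and W1 is conditioned on, so the path is blocked at W1.
Path 3: W3 ← W2 → W6
  W2 is a fork and W2 is not conditioned on — no node blocks this path, so it is active.
Path 4: W3 ← W2 → W7 ← W4 ← W1 → W6
  W7 is a collider here and neither W7 nor any of its descendants is conditioned on, so the collider stays closed — the path is blocked at W7.
Path 5: W3 ← W2 → W7 ← W6
  W7 is a collider here and neither W7 nor any of its descendants is conditioned on, so the collider stays closed — the path is blocked at W7.
At least one path is unblocked, so d-separation fails.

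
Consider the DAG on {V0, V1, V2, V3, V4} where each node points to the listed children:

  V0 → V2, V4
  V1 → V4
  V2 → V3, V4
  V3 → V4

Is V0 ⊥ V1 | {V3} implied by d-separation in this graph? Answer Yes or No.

Yes

Enumerating the 3 paths from V0 to V1 and testing each for blocking by {V3}:
  1. V0 → V2 → V4 ← V1 — V2:chain[open]; V4:collider[blocks] ⇒ blocked
  2. V0 → V2 → V3 → V4 ← V1 — V2:chain[open]; V3:chain[blocks]; V4:collider[blocks] ⇒ blocked
  3. V0 → V4 ← V1 — V4:collider[blocks] ⇒ blocked
Since every path is blocked, d-separation holds.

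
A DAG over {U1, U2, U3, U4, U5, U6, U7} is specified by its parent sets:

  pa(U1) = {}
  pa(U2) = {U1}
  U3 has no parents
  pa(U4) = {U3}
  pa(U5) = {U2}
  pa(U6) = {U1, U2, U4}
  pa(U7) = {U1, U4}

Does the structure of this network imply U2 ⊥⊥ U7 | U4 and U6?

Enumerating the 4 paths from U2 to U7 and testing each for blocking by {U4, U6}:
  1. U2 ← U1 → U6 ← U4 → U7 — U1:fork[open]; U6:collider[open]; U4:fork[blocks] ⇒ blocked
  2. U2 ← U1 → U7 — U1:fork[open] ⇒ active
  3. U2 → U6 ← U4 → U7 — U6:collider[open]; U4:fork[blocks] ⇒ blocked
  4. U2 → U6 ← U1 → U7 — U6:collider[open]; U1:fork[open] ⇒ active
At least one path is unblocked, so d-separation fails.

No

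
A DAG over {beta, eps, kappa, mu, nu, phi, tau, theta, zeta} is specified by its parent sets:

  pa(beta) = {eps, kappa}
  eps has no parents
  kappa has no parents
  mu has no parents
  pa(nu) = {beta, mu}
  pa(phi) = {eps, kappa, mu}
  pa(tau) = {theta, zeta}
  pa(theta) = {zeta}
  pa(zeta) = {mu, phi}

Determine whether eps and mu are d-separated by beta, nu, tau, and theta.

No — eps and mu are not d-separated given {beta, nu, tau, theta}.

6 paths connect eps and mu; each must be blocked for d-separation to hold:
Path 1: eps → beta → nu ← mu
  beta is a chain here and beta is conditioned on, so the path is blocked at beta.
Path 2: eps → beta ← kappa → phi ← mu
  beta is a collider and beta is conditioned on, which opens it; kappa is a fork and kappa is not conditioned on; phi is a collider and its descendant theta is conditioned on, which opens it — no node blocks this path, so it is active.
Path 3: eps → beta ← kappa → phi → zeta ← mu
  beta is a collider and beta is conditioned on, which opens it; kappa is a fork and kappa is not conditioned on; phi is a chain and phi is not conditioned on; zeta is a collider and its descendant theta is conditioned on, which opens it — no node blocks this path, so it is active.
Path 4: eps → phi ← mu
  phi is a collider and its descendant theta is conditioned on, which opens it — no node blocks this path, so it is active.
Path 5: eps → phi ← kappa → beta → nu ← mu
  beta is a chain here and beta is conditioned on, so the path is blocked at beta.
Path 6: eps → phi → zeta ← mu
  phi is a chain and phi is not conditioned on; zeta is a collider and its descendant theta is conditioned on, which opens it — no node blocks this path, so it is active.
Since the path eps → beta ← kappa → phi ← mu is active, eps and mu are not d-separated given {beta, nu, tau, theta}.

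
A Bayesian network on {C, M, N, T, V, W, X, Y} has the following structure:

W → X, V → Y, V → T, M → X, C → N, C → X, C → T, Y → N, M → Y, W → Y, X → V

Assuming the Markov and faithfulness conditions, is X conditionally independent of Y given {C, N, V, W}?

There are 6 undirected paths between X and Y; checking each against the conditioning set {C, N, V, W}:
Path 1: X ← C → N ← Y
  C is a fork here and C is conditioned on, so the path is blocked at C.
Path 2: X ← C → T ← V → Y
  C is a fork here and C is conditioned on, so the path is blocked at C.
Path 3: X ← W → Y
  W is a fork here and W is conditioned on, so the path is blocked at W.
Path 4: X ← M → Y
  M is a fork and M is not conditioned on — no node blocks this path, so it is active.
Path 5: X → V → Y
  V is a chain here and V is conditioned on, so the path is blocked at V.
Path 6: X → V → T ← C → N ← Y
  V is a chain here and V is conditioned on, so the path is blocked at V.
At least one path is unblocked, so d-separation fails.

No — X and Y are not d-separated given {C, N, V, W}.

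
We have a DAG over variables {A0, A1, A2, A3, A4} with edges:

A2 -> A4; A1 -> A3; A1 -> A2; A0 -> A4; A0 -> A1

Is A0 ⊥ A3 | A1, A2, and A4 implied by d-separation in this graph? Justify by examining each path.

Yes

We examine all 2 paths between A0 and A3:
  1. A0 → A4 ← A2 ← A1 → A3 — A4:collider[open]; A2:chain[blocks]; A1:fork[blocks] ⇒ blocked
  2. A0 → A1 → A3 — A1:chain[blocks] ⇒ blocked
Since every path is blocked, d-separation holds.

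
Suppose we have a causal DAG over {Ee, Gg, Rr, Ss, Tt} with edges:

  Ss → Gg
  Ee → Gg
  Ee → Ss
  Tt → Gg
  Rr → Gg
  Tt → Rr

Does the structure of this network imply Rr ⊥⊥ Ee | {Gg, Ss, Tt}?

4 paths connect Rr and Ee; each must be blocked for d-separation to hold:
  1. Rr → Gg ← Ss ← Ee — Gg:collider[open]; Ss:chain[blocks] ⇒ blocked
  2. Rr → Gg ← Ee — Gg:collider[open] ⇒ active
  3. Rr ← Tt → Gg ← Ss ← Ee — Tt:fork[blocks]; Gg:collider[open]; Ss:chain[blocks] ⇒ blocked
  4. Rr ← Tt → Gg ← Ee — Tt:fork[blocks]; Gg:collider[open] ⇒ blocked
Since the path Rr → Gg ← Ee is active, Rr and Ee are not d-separated given {Gg, Ss, Tt}.

No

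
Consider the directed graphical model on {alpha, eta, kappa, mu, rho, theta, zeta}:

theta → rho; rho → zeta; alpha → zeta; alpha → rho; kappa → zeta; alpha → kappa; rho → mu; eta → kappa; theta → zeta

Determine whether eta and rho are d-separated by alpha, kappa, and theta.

Yes

Enumerating the 6 paths from eta to rho and testing each for blocking by {alpha, kappa, theta}:
Path 1: eta → kappa → zeta ← rho
  kappa is a chain here and kappa is conditioned on, so the path is blocked at kappa.
Path 2: eta → kappa → zeta ← theta → rho
  kappa is a chain here and kappa is conditioned on, so the path is blocked at kappa.
Path 3: eta → kappa → zeta ← alpha → rho
  kappa is a chain here and kappa is conditioned on, so the path is blocked at kappa.
Path 4: eta → kappa ← alpha → rho
  alpha is a fork here and alpha is conditioned on, so the path is blocked at alpha.
Path 5: eta → kappa ← alpha → zeta ← rho
  alpha is a fork here and alpha is conditioned on, so the path is blocked at alpha.
Path 6: eta → kappa ← alpha → zeta ← theta → rho
  alpha is a fork here and alpha is conditioned on, so the path is blocked at alpha.
Every path is blocked, so eta and rho are d-separated given {alpha, kappa, theta}.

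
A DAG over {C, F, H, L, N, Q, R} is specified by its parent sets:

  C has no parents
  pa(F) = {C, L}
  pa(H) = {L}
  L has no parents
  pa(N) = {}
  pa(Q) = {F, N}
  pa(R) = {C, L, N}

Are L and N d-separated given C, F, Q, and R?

There are 4 undirected paths between L and N; checking each against the conditioning set {C, F, Q, R}:
Path 1: L → F ← C → R ← N
  C is a fork here and C is conditioned on, so the path is blocked at C.
Path 2: L → F → Q ← N
  F is a chain here and F is conditioned on, so the path is blocked at F.
Path 3: L → R ← C → F → Q ← N
  C is a fork here and C is conditioned on, so the path is blocked at C.
Path 4: L → R ← N
  R is a collider and R is conditioned on, which opens it — no node blocks this path, so it is active.
At least one path is unblocked, so d-separation fails.

No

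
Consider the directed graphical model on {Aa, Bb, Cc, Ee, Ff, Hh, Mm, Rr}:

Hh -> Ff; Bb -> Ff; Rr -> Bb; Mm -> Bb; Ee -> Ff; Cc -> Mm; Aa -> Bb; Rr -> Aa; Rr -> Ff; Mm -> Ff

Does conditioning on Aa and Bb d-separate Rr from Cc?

No

There are 6 undirected paths between Rr and Cc; checking each against the conditioning set {Aa, Bb}:
  1. Rr → Bb ← Mm ← Cc — Bb:collider[open]; Mm:chain[open] ⇒ active
  2. Rr → Bb → Ff ← Mm ← Cc — Bb:chain[blocks]; Ff:collider[blocks]; Mm:chain[open] ⇒ blocked
  3. Rr → Aa → Bb ← Mm ← Cc — Aa:chain[blocks]; Bb:collider[open]; Mm:chain[open] ⇒ blocked
  4. Rr → Aa → Bb → Ff ← Mm ← Cc — Aa:chain[blocks]; Bb:chain[blocks]; Ff:collider[blocks]; Mm:chain[open] ⇒ blocked
  5. Rr → Ff ← Bb ← Mm ← Cc — Ff:collider[blocks]; Bb:chain[blocks]; Mm:chain[open] ⇒ blocked
  6. Rr → Ff ← Mm ← Cc — Ff:collider[blocks]; Mm:chain[open] ⇒ blocked
Because an active path exists, Rr and Cc are not d-separated.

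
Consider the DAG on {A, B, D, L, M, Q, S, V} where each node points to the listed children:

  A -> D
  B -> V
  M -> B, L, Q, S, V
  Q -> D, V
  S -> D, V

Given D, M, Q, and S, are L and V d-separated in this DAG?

Yes — L and V are d-separated given {D, M, Q, S}.

We examine all 6 paths between L and V:
  1. L ← M → V — M:fork[blocks] ⇒ blocked
  2. L ← M → Q → V — M:fork[blocks]; Q:chain[blocks] ⇒ blocked
  3. L ← M → Q → D ← S → V — M:fork[blocks]; Q:chain[blocks]; D:collider[open]; S:fork[blocks] ⇒ blocked
  4. L ← M → S → V — M:fork[blocks]; S:chain[blocks] ⇒ blocked
  5. L ← M → S → D ← Q → V — M:fork[blocks]; S:chain[blocks]; D:collider[open]; Q:fork[blocks] ⇒ blocked
  6. L ← M → B → V — M:fork[blocks]; B:chain[open] ⇒ blocked
All paths are blocked; L ⊥ V | {D, M, Q, S} holds.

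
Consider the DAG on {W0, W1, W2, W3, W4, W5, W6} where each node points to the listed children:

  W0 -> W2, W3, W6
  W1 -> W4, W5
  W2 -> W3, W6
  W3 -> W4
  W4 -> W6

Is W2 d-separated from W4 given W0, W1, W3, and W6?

Enumerating the 6 paths from W2 to W4 and testing each for blocking by {W0, W1, W3, W6}:
  1. W2 → W6 ← W0 → W3 → W4 — W6:collider[open]; W0:fork[blocks]; W3:chain[blocks] ⇒ blocked
  2. W2 → W6 ← W4 — W6:collider[open] ⇒ active
  3. W2 ← W0 → W6 ← W4 — W0:fork[blocks]; W6:collider[open] ⇒ blocked
  4. W2 ← W0 → W3 → W4 — W0:fork[blocks]; W3:chain[blocks] ⇒ blocked
  5. W2 → W3 ← W0 → W6 ← W4 — W3:collider[open]; W0:fork[blocks]; W6:collider[open] ⇒ blocked
  6. W2 → W3 → W4 — W3:chain[blocks] ⇒ blocked
Because an active path exists, W2 and W4 are not d-separated.

No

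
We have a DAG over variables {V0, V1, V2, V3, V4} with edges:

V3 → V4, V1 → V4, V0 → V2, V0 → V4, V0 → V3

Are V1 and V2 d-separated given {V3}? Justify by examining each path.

Enumerating the 2 paths from V1 to V2 and testing each for blocking by {V3}:
Path 1: V1 → V4 ← V3 ← V0 → V2
  V4 is a collider here and neither V4 nor any of its descendants is conditioned on, so the collider stays closed — the path is blocked at V4.
Path 2: V1 → V4 ← V0 → V2
  V4 is a collider here and neither V4 nor any of its descendants is conditioned on, so the collider stays closed — the path is blocked at V4.
Since every path is blocked, d-separation holds.

Yes — V1 and V2 are d-separated given {V3}.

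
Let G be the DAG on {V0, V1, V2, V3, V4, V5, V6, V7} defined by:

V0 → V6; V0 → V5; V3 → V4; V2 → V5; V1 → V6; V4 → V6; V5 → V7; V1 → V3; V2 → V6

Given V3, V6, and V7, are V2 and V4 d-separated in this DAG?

No — V2 and V4 are not d-separated given {V3, V6, V7}.

There are 4 undirected paths between V2 and V4; checking each against the conditioning set {V3, V6, V7}:
Path 1: V2 → V5 ← V0 → V6 ← V4
  V5 is a collider and its descendant V7 is conditioned on, which opens it; V0 is a fork and V0 is not conditioned on; V6 is a collider and V6 is conditioned on, which opens it — no node blocks this path, so it is active.
Path 2: V2 → V5 ← V0 → V6 ← V1 → V3 → V4
  V3 is a chain here and V3 is conditioned on, so the path is blocked at V3.
Path 3: V2 → V6 ← V4
  V6 is a collider and V6 is conditioned on, which opens it — no node blocks this path, so it is active.
Path 4: V2 → V6 ← V1 → V3 → V4
  V3 is a chain here and V3 is conditioned on, so the path is blocked at V3.
At least one path is unblocked, so d-separation fails.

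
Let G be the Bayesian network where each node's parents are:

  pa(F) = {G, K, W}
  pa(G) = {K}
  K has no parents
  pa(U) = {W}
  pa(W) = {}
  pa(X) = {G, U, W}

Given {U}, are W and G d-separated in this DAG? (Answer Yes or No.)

Yes — W and G are d-separated given {U}.

We examine all 4 paths between W and G:
  1. W → U → X ← G — U:chain[blocks]; X:collider[blocks] ⇒ blocked
  2. W → F ← K → G — F:collider[blocks]; K:fork[open] ⇒ blocked
  3. W → F ← G — F:collider[blocks] ⇒ blocked
  4. W → X ← G — X:collider[blocks] ⇒ blocked
All paths are blocked; W ⊥ G | {U} holds.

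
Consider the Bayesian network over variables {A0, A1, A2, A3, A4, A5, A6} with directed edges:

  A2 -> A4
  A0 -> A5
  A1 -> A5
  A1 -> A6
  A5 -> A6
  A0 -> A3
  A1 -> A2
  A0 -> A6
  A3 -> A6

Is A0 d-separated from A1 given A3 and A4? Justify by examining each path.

There are 6 undirected paths between A0 and A1; checking each against the conditioning set {A3, A4}:
Path 1: A0 → A5 ← A1
  A5 is a collider here and neither A5 nor any of its descendants is conditioned on, so the collider stays closed — the path is blocked at A5.
Path 2: A0 → A5 → A6 ← A1
  A6 is a collider here and neither A6 nor any of its descendants is conditioned on, so the collider stays closed — the path is blocked at A6.
Path 3: A0 → A3 → A6 ← A5 ← A1
  A3 is a chain here and A3 is conditioned on, so the path is blocked at A3.
Path 4: A0 → A3 → A6 ← A1
  A3 is a chain here and A3 is conditioned on, so the path is blocked at A3.
Path 5: A0 → A6 ← A5 ← A1
  A6 is a collider here and neither A6 nor any of its descendants is conditioned on, so the collider stays closed — the path is blocked at A6.
Path 6: A0 → A6 ← A1
  A6 is a collider here and neither A6 nor any of its descendants is conditioned on, so the collider stays closed — the path is blocked at A6.
Every path is blocked, so A0 and A1 are d-separated given {A3, A4}.

Yes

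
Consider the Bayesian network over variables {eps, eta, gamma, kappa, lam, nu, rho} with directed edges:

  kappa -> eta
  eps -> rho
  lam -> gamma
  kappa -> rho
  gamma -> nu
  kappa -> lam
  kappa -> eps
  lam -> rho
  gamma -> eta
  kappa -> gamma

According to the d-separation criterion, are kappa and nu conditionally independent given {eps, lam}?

No

Enumerating the 5 paths from kappa to nu and testing each for blocking by {eps, lam}:
Path 1: kappa → gamma → nu
  gamma is a chain and gamma is not conditioned on — no node blocks this path, so it is active.
Path 2: kappa → eta ← gamma → nu
  eta is a collider here and neither eta nor any of its descendants is conditioned on, so the collider stays closed — the path is blocked at eta.
Path 3: kappa → eps → rho ← lam → gamma → nu
  eps is a chain here and eps is conditioned on, so the path is blocked at eps.
Path 4: kappa → lam → gamma → nu
  lam is a chain here and lam is conditioned on, so the path is blocked at lam.
Path 5: kappa → rho ← lam → gamma → nu
  rho is a collider here and neither rho nor any of its descendants is conditioned on, so the collider stays closed — the path is blocked at rho.
Since the path kappa → gamma → nu is active, kappa and nu are not d-separated given {eps, lam}.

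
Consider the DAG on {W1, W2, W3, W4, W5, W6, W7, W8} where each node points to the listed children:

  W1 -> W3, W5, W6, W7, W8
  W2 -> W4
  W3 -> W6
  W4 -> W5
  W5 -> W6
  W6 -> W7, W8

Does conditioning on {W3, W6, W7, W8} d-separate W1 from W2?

There are 5 undirected paths between W1 and W2; checking each against the conditioning set {W3, W6, W7, W8}:
Path 1: W1 → W5 ← W4 ← W2
  W5 is a collider and its descendant W6 is conditioned on, which opens it; W4 is a chain and W4 is not conditioned on — no node blocks this path, so it is active.
Path 2: W1 → W6 ← W5 ← W4 ← W2
  W6 is a collider and W6 is conditioned on, which opens it; W5 is a chain and W5 is not conditioned on; W4 is a chain and W4 is not conditioned on — no node blocks this path, so it is active.
Path 3: W1 → W8 ← W6 ← W5 ← W4 ← W2
  W6 is a chain here and W6 is conditioned on, so the path is blocked at W6.
Path 4: W1 → W3 → W6 ← W5 ← W4 ← W2
  W3 is a chain here and W3 is conditioned on, so the path is blocked at W3.
Path 5: W1 → W7 ← W6 ← W5 ← W4 ← W2
  W6 is a chain here and W6 is conditioned on, so the path is blocked at W6.
Because an active path exists, W1 and W2 are not d-separated.

No — W1 and W2 are not d-separated given {W3, W6, W7, W8}.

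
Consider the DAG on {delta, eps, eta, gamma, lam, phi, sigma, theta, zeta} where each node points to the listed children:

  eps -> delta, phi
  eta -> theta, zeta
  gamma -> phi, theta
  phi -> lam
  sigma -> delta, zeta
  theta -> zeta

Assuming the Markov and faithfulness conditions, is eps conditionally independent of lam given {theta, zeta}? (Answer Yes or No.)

No

There are 3 undirected paths between eps and lam; checking each against the conditioning set {theta, zeta}:
Path 1: eps → delta ← sigma → zeta ← theta ← gamma → phi → lam
  delta is a collider here and neither delta nor any of its descendants is conditioned on, so the collider stays closed — the path is blocked at delta.
Path 2: eps → delta ← sigma → zeta ← eta → theta ← gamma → phi → lam
  delta is a collider here and neither delta nor any of its descendants is conditioned on, so the collider stays closed — the path is blocked at delta.
Path 3: eps → phi → lam
  phi is a chain and phi is not conditioned on — no node blocks this path, so it is active.
At least one path is unblocked, so d-separation fails.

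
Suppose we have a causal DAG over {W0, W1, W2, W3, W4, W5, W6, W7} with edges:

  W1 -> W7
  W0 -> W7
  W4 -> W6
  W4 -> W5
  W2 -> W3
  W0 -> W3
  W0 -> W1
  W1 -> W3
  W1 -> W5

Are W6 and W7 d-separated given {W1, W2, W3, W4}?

There are 3 undirected paths between W6 and W7; checking each against the conditioning set {W1, W2, W3, W4}:
Path 1: W6 ← W4 → W5 ← W1 → W3 ← W0 → W7
  W4 is a fork here and W4 is conditioned on, so the path is blocked at W4.
Path 2: W6 ← W4 → W5 ← W1 → W7
  W4 is a fork here and W4 is conditioned on, so the path is blocked at W4.
Path 3: W6 ← W4 → W5 ← W1 ← W0 → W7
  W4 is a fork here and W4 is conditioned on, so the path is blocked at W4.
Every path is blocked, so W6 and W7 are d-separated given {W1, W2, W3, W4}.

Yes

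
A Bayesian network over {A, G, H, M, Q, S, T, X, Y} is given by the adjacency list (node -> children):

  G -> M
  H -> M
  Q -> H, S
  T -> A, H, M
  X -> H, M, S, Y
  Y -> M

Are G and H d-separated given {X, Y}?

Enumerating the 6 paths from G to H and testing each for blocking by {X, Y}:
Path 1: G → M ← Y ← X → H
  M is a collider here and neither M nor any of its descendants is conditioned on, so the collider stays closed — the path is blocked at M.
Path 2: G → M ← Y ← X → S ← Q → H
  M is a collider here and neither M nor any of its descendants is conditioned on, so the collider stays closed — the path is blocked at M.
Path 3: G → M ← T → H
  M is a collider here and neither M nor any of its descendants is conditioned on, so the collider stays closed — the path is blocked at M.
Path 4: G → M ← H
  M is a collider here and neither M nor any of its descendants is conditioned on, so the collider stays closed — the path is blocked at M.
Path 5: G → M ← X → H
  M is a collider here and neither M nor any of its descendants is conditioned on, so the collider stays closed — the path is blocked at M.
Path 6: G → M ← X → S ← Q → H
  M is a collider here and neither M nor any of its descendants is conditioned on, so the collider stays closed — the path is blocked at M.
All paths are blocked; G ⊥ H | {X, Y} holds.

Yes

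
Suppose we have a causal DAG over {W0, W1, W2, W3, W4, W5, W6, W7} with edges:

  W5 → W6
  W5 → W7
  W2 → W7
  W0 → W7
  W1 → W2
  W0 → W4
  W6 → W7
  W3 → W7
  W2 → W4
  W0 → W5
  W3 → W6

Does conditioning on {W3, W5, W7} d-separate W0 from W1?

There are 5 undirected paths between W0 and W1; checking each against the conditioning set {W3, W5, W7}:
Path 1: W0 → W5 → W6 ← W3 → W7 ← W2 ← W1
  W5 is a chain here and W5 is conditioned on, so the path is blocked at W5.
Path 2: W0 → W5 → W6 → W7 ← W2 ← W1
  W5 is a chain here and W5 is conditioned on, so the path is blocked at W5.
Path 3: W0 → W5 → W7 ← W2 ← W1
  W5 is a chain here and W5 is conditioned on, so the path is blocked at W5.
Path 4: W0 → W4 ← W2 ← W1
  W4 is a collider here and neither W4 nor any of its descendants is conditioned on, so the collider stays closed — the path is blocked at W4.
Path 5: W0 → W7 ← W2 ← W1
  W7 is a collider and W7 is conditioned on, which opens it; W2 is a chain and W2 is not conditioned on — no node blocks this path, so it is active.
At least one path is unblocked, so d-separation fails.

No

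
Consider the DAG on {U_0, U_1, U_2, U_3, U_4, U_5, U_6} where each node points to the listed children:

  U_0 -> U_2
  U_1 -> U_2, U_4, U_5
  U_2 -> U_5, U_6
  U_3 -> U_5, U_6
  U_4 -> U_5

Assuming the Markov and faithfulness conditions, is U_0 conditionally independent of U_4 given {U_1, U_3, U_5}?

No — U_0 and U_4 are not d-separated given {U_1, U_3, U_5}.

6 paths connect U_0 and U_4; each must be blocked for d-separation to hold:
  1. U_0 → U_2 → U_5 ← U_4 — U_2:chain[open]; U_5:collider[open] ⇒ active
  2. U_0 → U_2 → U_5 ← U_1 → U_4 — U_2:chain[open]; U_5:collider[open]; U_1:fork[blocks] ⇒ blocked
  3. U_0 → U_2 ← U_1 → U_4 — U_2:collider[open]; U_1:fork[blocks] ⇒ blocked
  4. U_0 → U_2 ← U_1 → U_5 ← U_4 — U_2:collider[open]; U_1:fork[blocks]; U_5:collider[open] ⇒ blocked
  5. U_0 → U_2 → U_6 ← U_3 → U_5 ← U_4 — U_2:chain[open]; U_6:collider[blocks]; U_3:fork[blocks]; U_5:collider[open] ⇒ blocked
  6. U_0 → U_2 → U_6 ← U_3 → U_5 ← U_1 → U_4 — U_2:chain[open]; U_6:collider[blocks]; U_3:fork[blocks]; U_5:collider[open]; U_1:fork[blocks] ⇒ blocked
Because an active path exists, U_0 and U_4 are not d-separated.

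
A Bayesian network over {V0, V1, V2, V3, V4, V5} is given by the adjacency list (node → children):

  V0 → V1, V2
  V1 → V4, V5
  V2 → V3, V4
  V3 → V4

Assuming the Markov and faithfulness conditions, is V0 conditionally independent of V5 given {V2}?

No

3 paths connect V0 and V5; each must be blocked for d-separation to hold:
Path 1: V0 → V2 → V3 → V4 ← V1 → V5
  V2 is a chain here and V2 is conditioned on, so the path is blocked at V2.
Path 2: V0 → V2 → V4 ← V1 → V5
  V2 is a chain here and V2 is conditioned on, so the path is blocked at V2.
Path 3: V0 → V1 → V5
  V1 is a chain and V1 is not conditioned on — no node blocks this path, so it is active.
Since the path V0 → V1 → V5 is active, V0 and V5 are not d-separated given {V2}.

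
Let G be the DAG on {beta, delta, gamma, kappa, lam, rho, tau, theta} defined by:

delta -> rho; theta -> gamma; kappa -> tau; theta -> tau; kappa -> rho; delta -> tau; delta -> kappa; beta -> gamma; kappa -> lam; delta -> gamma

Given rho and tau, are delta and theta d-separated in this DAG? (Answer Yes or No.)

Enumerating the 4 paths from delta to theta and testing each for blocking by {rho, tau}:
Path 1: delta → tau ← theta
  tau is a collider and tau is conditioned on, which opens it — no node blocks this path, so it is active.
Path 2: delta → kappa → tau ← theta
  kappa is a chain and kappa is not conditioned on; tau is a collider and tau is conditioned on, which opens it — no node blocks this path, so it is active.
Path 3: delta → gamma ← theta
  gamma is a collider here and neither gamma nor any of its descendants is conditioned on, so the collider stays closed — the path is blocked at gamma.
Path 4: delta → rho ← kappa → tau ← theta
  rho is a collider and rho is conditioned on, which opens it; kappa is a fork and kappa is not conditioned on; tau is a collider and tau is conditioned on, which opens it — no node blocks this path, so it is active.
Since the path delta → tau ← theta is active, delta and theta are not d-separated given {rho, tau}.

No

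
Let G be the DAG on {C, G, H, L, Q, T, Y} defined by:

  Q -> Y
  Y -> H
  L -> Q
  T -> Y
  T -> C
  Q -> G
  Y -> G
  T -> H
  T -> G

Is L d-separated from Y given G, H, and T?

We examine all 4 paths between L and Y:
  1. L → Q → Y — Q:chain[open] ⇒ active
  2. L → Q → G ← Y — Q:chain[open]; G:collider[open] ⇒ active
  3. L → Q → G ← T → Y — Q:chain[open]; G:collider[open]; T:fork[blocks] ⇒ blocked
  4. L → Q → G ← T → H ← Y — Q:chain[open]; G:collider[open]; T:fork[blocks]; H:collider[open] ⇒ blocked
Since the path L → Q → Y is active, L and Y are not d-separated given {G, H, T}.

No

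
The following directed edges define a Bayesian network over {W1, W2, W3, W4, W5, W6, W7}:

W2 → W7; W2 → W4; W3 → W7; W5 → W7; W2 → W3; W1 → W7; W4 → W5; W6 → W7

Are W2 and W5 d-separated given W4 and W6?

Yes — W2 and W5 are d-separated given {W4, W6}.

There are 3 undirected paths between W2 and W5; checking each against the conditioning set {W4, W6}:
  1. W2 → W4 → W5 — W4:chain[blocks] ⇒ blocked
  2. W2 → W3 → W7 ← W5 — W3:chain[open]; W7:collider[blocks] ⇒ blocked
  3. W2 → W7 ← W5 — W7:collider[blocks] ⇒ blocked
Since every path is blocked, d-separation holds.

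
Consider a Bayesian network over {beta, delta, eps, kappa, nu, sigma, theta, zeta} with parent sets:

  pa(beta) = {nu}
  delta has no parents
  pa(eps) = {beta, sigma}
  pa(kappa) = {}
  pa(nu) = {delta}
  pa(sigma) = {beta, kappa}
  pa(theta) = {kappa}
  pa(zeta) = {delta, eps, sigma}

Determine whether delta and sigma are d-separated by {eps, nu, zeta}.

Enumerating the 6 paths from delta to sigma and testing each for blocking by {eps, nu, zeta}:
Path 1: delta → zeta ← eps ← beta → sigma
  eps is a chain here and eps is conditioned on, so the path is blocked at eps.
Path 2: delta → zeta ← eps ← sigma
  eps is a chain here and eps is conditioned on, so the path is blocked at eps.
Path 3: delta → zeta ← sigma
  zeta is a collider and zeta is conditioned on, which opens it — no node blocks this path, so it is active.
Path 4: delta → nu → beta → eps → zeta ← sigma
  nu is a chain here and nu is conditioned on, so the path is blocked at nu.
Path 5: delta → nu → beta → eps ← sigma
  nu is a chain here and nu is conditioned on, so the path is blocked at nu.
Path 6: delta → nu → beta → sigma
  nu is a chain here and nu is conditioned on, so the path is blocked at nu.
Since the path delta → zeta ← sigma is active, delta and sigma are not d-separated given {eps, nu, zeta}.

No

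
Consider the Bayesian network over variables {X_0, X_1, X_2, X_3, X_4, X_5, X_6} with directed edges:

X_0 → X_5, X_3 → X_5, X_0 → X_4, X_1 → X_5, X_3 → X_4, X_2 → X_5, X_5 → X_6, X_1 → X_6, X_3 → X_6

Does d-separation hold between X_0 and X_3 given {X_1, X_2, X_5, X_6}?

There are 4 undirected paths between X_0 and X_3; checking each against the conditioning set {X_1, X_2, X_5, X_6}:
Path 1: X_0 → X_5 → X_6 ← X_3
  X_5 is a chain here and X_5 is conditioned on, so the path is blocked at X_5.
Path 2: X_0 → X_5 ← X_3
  X_5 is a collider and X_5 is conditioned on, which opens it — no node blocks this path, so it is active.
Path 3: X_0 → X_5 ← X_1 → X_6 ← X_3
  X_1 is a fork here and X_1 is conditioned on, so the path is blocked at X_1.
Path 4: X_0 → X_4 ← X_3
  X_4 is a collider here and neither X_4 nor any of its descendants is conditioned on, so the collider stays closed — the path is blocked at X_4.
Because an active path exists, X_0 and X_3 are not d-separated.

No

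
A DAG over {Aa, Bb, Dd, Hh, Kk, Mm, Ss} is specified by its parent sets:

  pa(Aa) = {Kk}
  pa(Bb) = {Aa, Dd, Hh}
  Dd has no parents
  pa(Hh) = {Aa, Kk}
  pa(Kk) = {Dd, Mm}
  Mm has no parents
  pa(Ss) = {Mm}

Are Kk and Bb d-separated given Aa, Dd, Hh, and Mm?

5 paths connect Kk and Bb; each must be blocked for d-separation to hold:
Path 1: Kk ← Dd → Bb
  Dd is a fork here and Dd is conditioned on, so the path is blocked at Dd.
Path 2: Kk → Aa → Bb
  Aa is a chain here and Aa is conditioned on, so the path is blocked at Aa.
Path 3: Kk → Aa → Hh → Bb
  Aa is a chain here and Aa is conditioned on, so the path is blocked at Aa.
Path 4: Kk → Hh → Bb
  Hh is a chain here and Hh is conditioned on, so the path is blocked at Hh.
Path 5: Kk → Hh ← Aa → Bb
  Aa is a fork here and Aa is conditioned on, so the path is blocked at Aa.
Since every path is blocked, d-separation holds.

Yes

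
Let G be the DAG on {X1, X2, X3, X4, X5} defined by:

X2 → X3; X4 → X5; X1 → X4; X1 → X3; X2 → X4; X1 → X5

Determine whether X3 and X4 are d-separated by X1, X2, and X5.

Enumerating the 3 paths from X3 to X4 and testing each for blocking by {X1, X2, X5}:
Path 1: X3 ← X2 → X4
  X2 is a fork here and X2 is conditioned on, so the path is blocked at X2.
Path 2: X3 ← X1 → X5 ← X4
  X1 is a fork here and X1 is conditioned on, so the path is blocked at X1.
Path 3: X3 ← X1 → X4
  X1 is a fork here and X1 is conditioned on, so the path is blocked at X1.
All paths are blocked; X3 ⊥ X4 | {X1, X2, X5} holds.

Yes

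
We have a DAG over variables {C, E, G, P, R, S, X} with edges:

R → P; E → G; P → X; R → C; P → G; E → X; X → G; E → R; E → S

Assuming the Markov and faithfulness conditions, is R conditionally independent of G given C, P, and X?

No

6 paths connect R and G; each must be blocked for d-separation to hold:
Path 1: R ← E → G
  E is a fork and E is not conditioned on — no node blocks this path, so it is active.
Path 2: R ← E → X → G
  X is a chain here and X is conditioned on, so the path is blocked at X.
Path 3: R ← E → X ← P → G
  P is a fork here and P is conditioned on, so the path is blocked at P.
Path 4: R → P → G
  P is a chain here and P is conditioned on, so the path is blocked at P.
Path 5: R → P → X → G
  P is a chain here and P is conditioned on, so the path is blocked at P.
Path 6: R → P → X ← E → G
  P is a chain here and P is conditioned on, so the path is blocked at P.
Since the path R ← E → G is active, R and G are not d-separated given {C, P, X}.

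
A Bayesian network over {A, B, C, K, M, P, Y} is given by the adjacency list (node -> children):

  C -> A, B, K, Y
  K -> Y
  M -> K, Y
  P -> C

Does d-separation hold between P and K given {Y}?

No

Enumerating the 3 paths from P to K and testing each for blocking by {Y}:
  1. P → C → Y ← M → K — C:chain[open]; Y:collider[open]; M:fork[open] ⇒ active
  2. P → C → Y ← K — C:chain[open]; Y:collider[open] ⇒ active
  3. P → C → K — C:chain[open] ⇒ active
Since the path P → C → Y ← M → K is active, P and K are not d-separated given {Y}.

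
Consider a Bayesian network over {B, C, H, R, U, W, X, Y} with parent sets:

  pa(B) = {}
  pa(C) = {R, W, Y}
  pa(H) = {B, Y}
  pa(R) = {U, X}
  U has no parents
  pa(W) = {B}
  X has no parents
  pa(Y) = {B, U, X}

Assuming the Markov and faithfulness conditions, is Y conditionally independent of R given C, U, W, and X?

Enumerating the 5 paths from Y to R and testing each for blocking by {C, U, W, X}:
Path 1: Y → C ← R
  C is a collider and C is conditioned on, which opens it — no node blocks this path, so it is active.
Path 2: Y ← X → R
  X is a fork here and X is conditioned on, so the path is blocked at X.
Path 3: Y ← B → W → C ← R
  W is a chain here and W is conditioned on, so the path is blocked at W.
Path 4: Y ← U → R
  U is a fork here and U is conditioned on, so the path is blocked at U.
Path 5: Y → H ← B → W → C ← R
  H is a collider here and neither H nor any of its descendants is conditioned on, so the collider stays closed — the path is blocked at H.
Since the path Y → C ← R is active, Y and R are not d-separated given {C, U, W, X}.

No — Y and R are not d-separated given {C, U, W, X}.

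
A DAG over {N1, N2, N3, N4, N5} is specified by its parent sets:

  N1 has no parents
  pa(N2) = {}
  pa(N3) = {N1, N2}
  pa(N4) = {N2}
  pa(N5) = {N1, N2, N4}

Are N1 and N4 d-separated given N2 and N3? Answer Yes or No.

Yes

Enumerating the 4 paths from N1 to N4 and testing each for blocking by {N2, N3}:
  1. N1 → N3 ← N2 → N5 ← N4 — N3:collider[open]; N2:fork[blocks]; N5:collider[blocks] ⇒ blocked
  2. N1 → N3 ← N2 → N4 — N3:collider[open]; N2:fork[blocks] ⇒ blocked
  3. N1 → N5 ← N4 — N5:collider[blocks] ⇒ blocked
  4. N1 → N5 ← N2 → N4 — N5:collider[blocks]; N2:fork[blocks] ⇒ blocked
Every path is blocked, so N1 and N4 are d-separated given {N2, N3}.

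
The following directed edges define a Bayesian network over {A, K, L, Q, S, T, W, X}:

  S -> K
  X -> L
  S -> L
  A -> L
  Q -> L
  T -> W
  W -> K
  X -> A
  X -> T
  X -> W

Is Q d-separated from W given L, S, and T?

5 paths connect Q and W; each must be blocked for d-separation to hold:
Path 1: Q → L ← X → T → W
  T is a chain here and T is conditioned on, so the path is blocked at T.
Path 2: Q → L ← X → W
  L is a collider and L is conditioned on, which opens it; X is a fork and X is not conditioned on — no node blocks this path, so it is active.
Path 3: Q → L ← A ← X → T → W
  T is a chain here and T is conditioned on, so the path is blocked at T.
Path 4: Q → L ← A ← X → W
  L is a collider and L is conditioned on, which opens it; A is a chain and A is not conditioned on; X is a fork and X is not conditioned on — no node blocks this path, so it is active.
Path 5: Q → L ← S → K ← W
  S is a fork here and S is conditioned on, so the path is blocked at S.
Since the path Q → L ← X → W is active, Q and W are not d-separated given {L, S, T}.

No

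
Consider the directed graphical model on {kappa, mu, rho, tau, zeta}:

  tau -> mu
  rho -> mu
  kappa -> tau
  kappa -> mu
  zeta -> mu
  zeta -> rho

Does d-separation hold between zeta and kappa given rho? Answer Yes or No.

Yes — zeta and kappa are d-separated given {rho}.

We examine all 4 paths between zeta and kappa:
Path 1: zeta → rho → mu ← kappa
  rho is a chain here and rho is conditioned on, so the path is blocked at rho.
Path 2: zeta → rho → mu ← tau ← kappa
  rho is a chain here and rho is conditioned on, so the path is blocked at rho.
Path 3: zeta → mu ← kappa
  mu is a collider here and neither mu nor any of its descendants is conditioned on, so the collider stays closed — the path is blocked at mu.
Path 4: zeta → mu ← tau ← kappa
  mu is a collider here and neither mu nor any of its descendants is conditioned on, so the collider stays closed — the path is blocked at mu.
Every path is blocked, so zeta and kappa are d-separated given {rho}.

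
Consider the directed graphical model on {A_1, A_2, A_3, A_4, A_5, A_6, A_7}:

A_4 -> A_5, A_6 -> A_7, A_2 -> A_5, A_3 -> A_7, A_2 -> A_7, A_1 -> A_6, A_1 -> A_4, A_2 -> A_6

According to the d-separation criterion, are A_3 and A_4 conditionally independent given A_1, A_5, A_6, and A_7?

Enumerating the 4 paths from A_3 to A_4 and testing each for blocking by {A_1, A_5, A_6, A_7}:
  1. A_3 → A_7 ← A_2 → A_5 ← A_4 — A_7:collider[open]; A_2:fork[open]; A_5:collider[open] ⇒ active
  2. A_3 → A_7 ← A_2 → A_6 ← A_1 → A_4 — A_7:collider[open]; A_2:fork[open]; A_6:collider[open]; A_1:fork[blocks] ⇒ blocked
  3. A_3 → A_7 ← A_6 ← A_2 → A_5 ← A_4 — A_7:collider[open]; A_6:chain[blocks]; A_2:fork[open]; A_5:collider[open] ⇒ blocked
  4. A_3 → A_7 ← A_6 ← A_1 → A_4 — A_7:collider[open]; A_6:chain[blocks]; A_1:fork[blocks] ⇒ blocked
At least one path is unblocked, so d-separation fails.

No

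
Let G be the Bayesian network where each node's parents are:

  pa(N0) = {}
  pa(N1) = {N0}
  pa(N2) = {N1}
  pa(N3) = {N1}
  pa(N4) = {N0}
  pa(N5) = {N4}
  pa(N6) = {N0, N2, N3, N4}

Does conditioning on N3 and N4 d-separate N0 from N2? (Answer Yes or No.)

No

6 paths connect N0 and N2; each must be blocked for d-separation to hold:
Path 1: N0 → N4 → N6 ← N2
  N4 is a chain here and N4 is conditioned on, so the path is blocked at N4.
Path 2: N0 → N4 → N6 ← N3 ← N1 → N2
  N4 is a chain here and N4 is conditioned on, so the path is blocked at N4.
Path 3: N0 → N1 → N2
  N1 is a chain and N1 is not conditioned on — no node blocks this path, so it is active.
Path 4: N0 → N1 → N3 → N6 ← N2
  N3 is a chain here and N3 is conditioned on, so the path is blocked at N3.
Path 5: N0 → N6 ← N2
  N6 is a collider here and neither N6 nor any of its descendants is conditioned on, so the collider stays closed — the path is blocked at N6.
Path 6: N0 → N6 ← N3 ← N1 → N2
  N6 is a collider here and neither N6 nor any of its descendants is conditioned on, so the collider stays closed — the path is blocked at N6.
At least one path is unblocked, so d-separation fails.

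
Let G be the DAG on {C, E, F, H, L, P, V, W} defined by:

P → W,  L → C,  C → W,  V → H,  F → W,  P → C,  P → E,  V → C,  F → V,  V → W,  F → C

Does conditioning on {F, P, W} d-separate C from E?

Yes — C and E are d-separated given {F, P, W}.

We examine all 6 paths between C and E:
  1. C ← P → E — P:fork[blocks] ⇒ blocked
  2. C ← V ← F → W ← P → E — V:chain[open]; F:fork[blocks]; W:collider[open]; P:fork[blocks] ⇒ blocked
  3. C ← V → W ← P → E — V:fork[open]; W:collider[open]; P:fork[blocks] ⇒ blocked
  4. C ← F → V → W ← P → E — F:fork[blocks]; V:chain[open]; W:collider[open]; P:fork[blocks] ⇒ blocked
  5. C ← F → W ← P → E — F:fork[blocks]; W:collider[open]; P:fork[blocks] ⇒ blocked
  6. C → W ← P → E — W:collider[open]; P:fork[blocks] ⇒ blocked
All paths are blocked; C ⊥ E | {F, P, W} holds.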